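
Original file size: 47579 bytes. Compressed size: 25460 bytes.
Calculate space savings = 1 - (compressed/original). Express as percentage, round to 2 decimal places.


ratio = compressed/original = 25460/47579 = 0.53511
savings = 1 - ratio = 1 - 0.53511 = 0.46489
as a percentage: 0.46489 * 100 = 46.49%

Space savings = 1 - 25460/47579 = 46.49%


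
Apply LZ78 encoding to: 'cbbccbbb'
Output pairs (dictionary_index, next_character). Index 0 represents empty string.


LZ78 encoding steps:
Dictionary: {0: ''}
Step 1: w='' (idx 0), next='c' -> output (0, 'c'), add 'c' as idx 1
Step 2: w='' (idx 0), next='b' -> output (0, 'b'), add 'b' as idx 2
Step 3: w='b' (idx 2), next='c' -> output (2, 'c'), add 'bc' as idx 3
Step 4: w='c' (idx 1), next='b' -> output (1, 'b'), add 'cb' as idx 4
Step 5: w='b' (idx 2), next='b' -> output (2, 'b'), add 'bb' as idx 5


Encoded: [(0, 'c'), (0, 'b'), (2, 'c'), (1, 'b'), (2, 'b')]


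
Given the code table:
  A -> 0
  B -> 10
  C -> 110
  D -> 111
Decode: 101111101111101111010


Decoding:
10 -> B
111 -> D
110 -> C
111 -> D
110 -> C
111 -> D
10 -> B
10 -> B


Result: BDCDCDBB


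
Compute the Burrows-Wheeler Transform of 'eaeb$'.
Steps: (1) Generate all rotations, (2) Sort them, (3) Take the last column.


Rotations (sorted):
  0: $eaeb -> last char: b
  1: aeb$e -> last char: e
  2: b$eae -> last char: e
  3: eaeb$ -> last char: $
  4: eb$ea -> last char: a


BWT = bee$a


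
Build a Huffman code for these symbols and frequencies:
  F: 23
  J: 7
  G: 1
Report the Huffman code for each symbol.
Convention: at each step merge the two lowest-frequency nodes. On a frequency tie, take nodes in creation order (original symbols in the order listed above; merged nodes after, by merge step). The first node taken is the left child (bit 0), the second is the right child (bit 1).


Huffman tree construction:
Step 1: Merge G(1) + J(7) = 8
Step 2: Merge (G+J)(8) + F(23) = 31
Read each symbol's code off the tree from the root (left child = 0, right child = 1).

Codes:
  F: 1 (length 1)
  J: 01 (length 2)
  G: 00 (length 2)
Average code length: 39/31 = 1.2581 bits/symbol


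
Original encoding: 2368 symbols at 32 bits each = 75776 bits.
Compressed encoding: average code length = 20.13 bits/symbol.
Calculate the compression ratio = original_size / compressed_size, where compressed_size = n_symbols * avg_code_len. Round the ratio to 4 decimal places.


original_size = n_symbols * orig_bits = 2368 * 32 = 75776 bits
compressed_size = n_symbols * avg_code_len = 2368 * 20.13 = 47667.84 bits
ratio = original_size / compressed_size = 75776 / 47667.84 = 1.5897

Compression ratio = 1.5897


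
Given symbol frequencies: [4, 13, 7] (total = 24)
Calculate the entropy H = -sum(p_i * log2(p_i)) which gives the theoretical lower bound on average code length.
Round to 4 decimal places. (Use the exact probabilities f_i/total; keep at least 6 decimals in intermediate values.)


Per-symbol terms -p_i * log2(p_i) with p_i = f_i/24:
  p = 4/24 = 0.166667: log2(p) = -2.584963, -p*log2(p) = 0.430827
  p = 13/24 = 0.541667: log2(p) = -0.884523, -p*log2(p) = 0.479117
  p = 7/24 = 0.291667: log2(p) = -1.777608, -p*log2(p) = 0.518469
H = 0.430827 + 0.479117 + 0.518469 = 1.428413

H = 1.4284 bits/symbol


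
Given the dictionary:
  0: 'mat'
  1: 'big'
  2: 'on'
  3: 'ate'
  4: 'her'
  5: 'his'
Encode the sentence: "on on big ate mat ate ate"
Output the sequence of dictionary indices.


Look up each word in the dictionary:
  'on' -> 2
  'on' -> 2
  'big' -> 1
  'ate' -> 3
  'mat' -> 0
  'ate' -> 3
  'ate' -> 3

Encoded: [2, 2, 1, 3, 0, 3, 3]


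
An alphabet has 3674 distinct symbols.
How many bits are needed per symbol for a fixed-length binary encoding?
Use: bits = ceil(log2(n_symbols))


log2(3674) = 11.8431
Bracket: 2^11 = 2048 < 3674 <= 2^12 = 4096
So ceil(log2(3674)) = 12

bits = ceil(log2(3674)) = ceil(11.8431) = 12 bits


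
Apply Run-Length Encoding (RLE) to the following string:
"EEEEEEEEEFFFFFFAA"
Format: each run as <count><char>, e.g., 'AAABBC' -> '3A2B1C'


Scanning runs left to right:
  i=0: run of 'E' x 9 -> '9E'
  i=9: run of 'F' x 6 -> '6F'
  i=15: run of 'A' x 2 -> '2A'

RLE = 9E6F2A


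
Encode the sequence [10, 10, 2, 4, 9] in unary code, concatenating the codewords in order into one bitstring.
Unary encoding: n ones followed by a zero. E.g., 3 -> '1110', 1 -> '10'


Encode each number as n ones followed by a terminating 0:
  10 -> 11111111110 (11 bits)
  10 -> 11111111110 (11 bits)
  2 -> 110 (3 bits)
  4 -> 11110 (5 bits)
  9 -> 1111111110 (10 bits)
Total length = 11 + 11 + 3 + 5 + 10 = 40 bits.

Unary([10, 10, 2, 4, 9]) = 1111111111011111111110110111101111111110 (40 bits)


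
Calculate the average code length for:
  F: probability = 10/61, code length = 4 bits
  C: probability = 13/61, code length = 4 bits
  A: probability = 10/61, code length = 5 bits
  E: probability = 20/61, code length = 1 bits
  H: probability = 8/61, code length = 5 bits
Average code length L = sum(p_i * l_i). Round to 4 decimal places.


Weighted contributions p_i * l_i:
  F: (10/61) * 4 = 40/61
  C: (13/61) * 4 = 52/61
  A: (10/61) * 5 = 50/61
  E: (20/61) * 1 = 20/61
  H: (8/61) * 5 = 40/61
Sum = (40 + 52 + 50 + 20 + 40)/61 = 202/61

L = 202/61 = 3.3115 bits/symbol


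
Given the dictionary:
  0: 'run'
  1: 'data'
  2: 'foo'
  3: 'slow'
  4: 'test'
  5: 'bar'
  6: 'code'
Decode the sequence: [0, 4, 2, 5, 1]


Look up each index in the dictionary:
  0 -> 'run'
  4 -> 'test'
  2 -> 'foo'
  5 -> 'bar'
  1 -> 'data'

Decoded: "run test foo bar data"


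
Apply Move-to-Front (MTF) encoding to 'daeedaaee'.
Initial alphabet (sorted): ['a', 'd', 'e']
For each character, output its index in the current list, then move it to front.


MTF encoding:
'd': index 1 in ['a', 'd', 'e'] -> ['d', 'a', 'e']
'a': index 1 in ['d', 'a', 'e'] -> ['a', 'd', 'e']
'e': index 2 in ['a', 'd', 'e'] -> ['e', 'a', 'd']
'e': index 0 in ['e', 'a', 'd'] -> ['e', 'a', 'd']
'd': index 2 in ['e', 'a', 'd'] -> ['d', 'e', 'a']
'a': index 2 in ['d', 'e', 'a'] -> ['a', 'd', 'e']
'a': index 0 in ['a', 'd', 'e'] -> ['a', 'd', 'e']
'e': index 2 in ['a', 'd', 'e'] -> ['e', 'a', 'd']
'e': index 0 in ['e', 'a', 'd'] -> ['e', 'a', 'd']


Output: [1, 1, 2, 0, 2, 2, 0, 2, 0]


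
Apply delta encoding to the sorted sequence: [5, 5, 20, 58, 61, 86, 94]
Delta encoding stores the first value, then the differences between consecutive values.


First value: 5
Deltas:
  5 - 5 = 0
  20 - 5 = 15
  58 - 20 = 38
  61 - 58 = 3
  86 - 61 = 25
  94 - 86 = 8


Delta encoded: [5, 0, 15, 38, 3, 25, 8]


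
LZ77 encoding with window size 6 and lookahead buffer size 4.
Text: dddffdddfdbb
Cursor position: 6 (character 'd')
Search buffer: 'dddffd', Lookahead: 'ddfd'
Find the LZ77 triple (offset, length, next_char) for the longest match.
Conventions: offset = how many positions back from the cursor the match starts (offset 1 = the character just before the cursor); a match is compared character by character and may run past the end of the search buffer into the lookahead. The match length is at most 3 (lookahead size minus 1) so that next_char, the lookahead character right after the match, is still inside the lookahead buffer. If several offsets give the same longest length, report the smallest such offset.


Try each offset into the search buffer:
  offset=1 (pos 5, char 'd'): match length 2
  offset=2 (pos 4, char 'f'): match length 0
  offset=3 (pos 3, char 'f'): match length 0
  offset=4 (pos 2, char 'd'): match length 1
  offset=5 (pos 1, char 'd'): match length 3
  offset=6 (pos 0, char 'd'): match length 2
Longest match has length 3 at offset 5.
next_char = character at position 6 + 3 = 9 -> 'd'

Best match: offset=5, length=3 (matching 'ddf' starting at position 1)
LZ77 triple: (5, 3, 'd')


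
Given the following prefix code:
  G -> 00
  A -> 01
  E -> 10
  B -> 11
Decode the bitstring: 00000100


Decoding step by step:
Bits 00 -> G
Bits 00 -> G
Bits 01 -> A
Bits 00 -> G


Decoded message: GGAG


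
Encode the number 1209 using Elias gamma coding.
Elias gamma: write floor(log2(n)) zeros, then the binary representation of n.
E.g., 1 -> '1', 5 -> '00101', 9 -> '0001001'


num_bits = floor(log2(1209)) + 1 = 11
leading_zeros = num_bits - 1 = 10
binary(1209) = 10010111001

Elias gamma(1209) = '0000000000' + '10010111001' = 000000000010010111001 (21 bits)


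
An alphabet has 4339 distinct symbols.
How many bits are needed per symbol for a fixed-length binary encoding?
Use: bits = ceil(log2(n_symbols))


log2(4339) = 12.0831
Bracket: 2^12 = 4096 < 4339 <= 2^13 = 8192
So ceil(log2(4339)) = 13

bits = ceil(log2(4339)) = ceil(12.0831) = 13 bits


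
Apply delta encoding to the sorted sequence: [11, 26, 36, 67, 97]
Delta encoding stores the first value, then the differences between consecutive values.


First value: 11
Deltas:
  26 - 11 = 15
  36 - 26 = 10
  67 - 36 = 31
  97 - 67 = 30


Delta encoded: [11, 15, 10, 31, 30]


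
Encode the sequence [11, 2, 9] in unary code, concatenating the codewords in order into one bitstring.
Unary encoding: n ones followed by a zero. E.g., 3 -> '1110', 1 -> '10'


Encode each number as n ones followed by a terminating 0:
  11 -> 111111111110 (12 bits)
  2 -> 110 (3 bits)
  9 -> 1111111110 (10 bits)
Total length = 12 + 3 + 10 = 25 bits.

Unary([11, 2, 9]) = 1111111111101101111111110 (25 bits)


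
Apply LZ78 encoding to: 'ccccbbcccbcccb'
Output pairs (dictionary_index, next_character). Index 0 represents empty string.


LZ78 encoding steps:
Dictionary: {0: ''}
Step 1: w='' (idx 0), next='c' -> output (0, 'c'), add 'c' as idx 1
Step 2: w='c' (idx 1), next='c' -> output (1, 'c'), add 'cc' as idx 2
Step 3: w='c' (idx 1), next='b' -> output (1, 'b'), add 'cb' as idx 3
Step 4: w='' (idx 0), next='b' -> output (0, 'b'), add 'b' as idx 4
Step 5: w='cc' (idx 2), next='c' -> output (2, 'c'), add 'ccc' as idx 5
Step 6: w='b' (idx 4), next='c' -> output (4, 'c'), add 'bc' as idx 6
Step 7: w='cc' (idx 2), next='b' -> output (2, 'b'), add 'ccb' as idx 7


Encoded: [(0, 'c'), (1, 'c'), (1, 'b'), (0, 'b'), (2, 'c'), (4, 'c'), (2, 'b')]


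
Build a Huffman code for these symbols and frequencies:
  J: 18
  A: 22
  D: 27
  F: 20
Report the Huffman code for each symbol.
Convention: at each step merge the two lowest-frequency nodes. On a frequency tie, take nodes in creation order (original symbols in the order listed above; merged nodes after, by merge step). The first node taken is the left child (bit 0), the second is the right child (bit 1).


Huffman tree construction:
Step 1: Merge J(18) + F(20) = 38
Step 2: Merge A(22) + D(27) = 49
Step 3: Merge (J+F)(38) + (A+D)(49) = 87
Read each symbol's code off the tree from the root (left child = 0, right child = 1).

Codes:
  J: 00 (length 2)
  A: 10 (length 2)
  D: 11 (length 2)
  F: 01 (length 2)
Average code length: 174/87 = 2.0000 bits/symbol


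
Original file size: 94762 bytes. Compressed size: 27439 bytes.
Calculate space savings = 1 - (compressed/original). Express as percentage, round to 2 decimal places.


ratio = compressed/original = 27439/94762 = 0.289557
savings = 1 - ratio = 1 - 0.289557 = 0.710443
as a percentage: 0.710443 * 100 = 71.04%

Space savings = 1 - 27439/94762 = 71.04%


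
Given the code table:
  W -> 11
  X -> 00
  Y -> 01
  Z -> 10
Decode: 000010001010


Decoding:
00 -> X
00 -> X
10 -> Z
00 -> X
10 -> Z
10 -> Z


Result: XXZXZZ


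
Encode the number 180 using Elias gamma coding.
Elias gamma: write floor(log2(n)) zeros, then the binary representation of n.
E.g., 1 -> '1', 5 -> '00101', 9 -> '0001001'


num_bits = floor(log2(180)) + 1 = 8
leading_zeros = num_bits - 1 = 7
binary(180) = 10110100

Elias gamma(180) = '0000000' + '10110100' = 000000010110100 (15 bits)


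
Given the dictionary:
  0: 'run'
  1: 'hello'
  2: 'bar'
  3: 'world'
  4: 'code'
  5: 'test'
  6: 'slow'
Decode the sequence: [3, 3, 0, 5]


Look up each index in the dictionary:
  3 -> 'world'
  3 -> 'world'
  0 -> 'run'
  5 -> 'test'

Decoded: "world world run test"


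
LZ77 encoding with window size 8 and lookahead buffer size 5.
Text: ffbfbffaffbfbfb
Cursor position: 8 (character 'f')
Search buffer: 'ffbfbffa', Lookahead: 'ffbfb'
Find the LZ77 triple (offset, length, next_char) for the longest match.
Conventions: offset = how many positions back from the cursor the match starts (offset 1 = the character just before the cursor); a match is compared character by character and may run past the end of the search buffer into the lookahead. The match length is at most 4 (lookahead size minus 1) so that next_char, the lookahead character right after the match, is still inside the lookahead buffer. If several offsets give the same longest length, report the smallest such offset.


Try each offset into the search buffer:
  offset=1 (pos 7, char 'a'): match length 0
  offset=2 (pos 6, char 'f'): match length 1
  offset=3 (pos 5, char 'f'): match length 2
  offset=4 (pos 4, char 'b'): match length 0
  offset=5 (pos 3, char 'f'): match length 1
  offset=6 (pos 2, char 'b'): match length 0
  offset=7 (pos 1, char 'f'): match length 1
  offset=8 (pos 0, char 'f'): match length 4
Longest match has length 4 at offset 8.
next_char = character at position 8 + 4 = 12 -> 'b'

Best match: offset=8, length=4 (matching 'ffbf' starting at position 0)
LZ77 triple: (8, 4, 'b')


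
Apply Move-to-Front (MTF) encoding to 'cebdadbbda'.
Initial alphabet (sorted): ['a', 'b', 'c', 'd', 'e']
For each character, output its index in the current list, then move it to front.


MTF encoding:
'c': index 2 in ['a', 'b', 'c', 'd', 'e'] -> ['c', 'a', 'b', 'd', 'e']
'e': index 4 in ['c', 'a', 'b', 'd', 'e'] -> ['e', 'c', 'a', 'b', 'd']
'b': index 3 in ['e', 'c', 'a', 'b', 'd'] -> ['b', 'e', 'c', 'a', 'd']
'd': index 4 in ['b', 'e', 'c', 'a', 'd'] -> ['d', 'b', 'e', 'c', 'a']
'a': index 4 in ['d', 'b', 'e', 'c', 'a'] -> ['a', 'd', 'b', 'e', 'c']
'd': index 1 in ['a', 'd', 'b', 'e', 'c'] -> ['d', 'a', 'b', 'e', 'c']
'b': index 2 in ['d', 'a', 'b', 'e', 'c'] -> ['b', 'd', 'a', 'e', 'c']
'b': index 0 in ['b', 'd', 'a', 'e', 'c'] -> ['b', 'd', 'a', 'e', 'c']
'd': index 1 in ['b', 'd', 'a', 'e', 'c'] -> ['d', 'b', 'a', 'e', 'c']
'a': index 2 in ['d', 'b', 'a', 'e', 'c'] -> ['a', 'd', 'b', 'e', 'c']


Output: [2, 4, 3, 4, 4, 1, 2, 0, 1, 2]


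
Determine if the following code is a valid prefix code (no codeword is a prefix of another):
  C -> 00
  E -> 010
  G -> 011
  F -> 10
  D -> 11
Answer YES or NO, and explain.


Checking each pair (does one codeword prefix another?):
  C='00' vs E='010': no prefix
  C='00' vs G='011': no prefix
  C='00' vs F='10': no prefix
  C='00' vs D='11': no prefix
  E='010' vs C='00': no prefix
  E='010' vs G='011': no prefix
  E='010' vs F='10': no prefix
  E='010' vs D='11': no prefix
  G='011' vs C='00': no prefix
  G='011' vs E='010': no prefix
  G='011' vs F='10': no prefix
  G='011' vs D='11': no prefix
  F='10' vs C='00': no prefix
  F='10' vs E='010': no prefix
  F='10' vs G='011': no prefix
  F='10' vs D='11': no prefix
  D='11' vs C='00': no prefix
  D='11' vs E='010': no prefix
  D='11' vs G='011': no prefix
  D='11' vs F='10': no prefix
No violation found over all pairs.

YES -- this is a valid prefix code. No codeword is a prefix of any other codeword.


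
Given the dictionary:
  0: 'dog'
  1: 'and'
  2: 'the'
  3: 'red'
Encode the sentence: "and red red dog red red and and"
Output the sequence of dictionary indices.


Look up each word in the dictionary:
  'and' -> 1
  'red' -> 3
  'red' -> 3
  'dog' -> 0
  'red' -> 3
  'red' -> 3
  'and' -> 1
  'and' -> 1

Encoded: [1, 3, 3, 0, 3, 3, 1, 1]


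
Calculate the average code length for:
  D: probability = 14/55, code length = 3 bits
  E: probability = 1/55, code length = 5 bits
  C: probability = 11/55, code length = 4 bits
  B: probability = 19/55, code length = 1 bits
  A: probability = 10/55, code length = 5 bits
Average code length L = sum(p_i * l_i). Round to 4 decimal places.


Weighted contributions p_i * l_i:
  D: (14/55) * 3 = 42/55
  E: (1/55) * 5 = 5/55
  C: (11/55) * 4 = 44/55
  B: (19/55) * 1 = 19/55
  A: (10/55) * 5 = 50/55
Sum = (42 + 5 + 44 + 19 + 50)/55 = 160/55

L = 160/55 = 2.9091 bits/symbol


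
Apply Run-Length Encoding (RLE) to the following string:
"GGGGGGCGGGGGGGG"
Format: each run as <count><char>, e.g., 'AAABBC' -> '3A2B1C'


Scanning runs left to right:
  i=0: run of 'G' x 6 -> '6G'
  i=6: run of 'C' x 1 -> '1C'
  i=7: run of 'G' x 8 -> '8G'

RLE = 6G1C8G


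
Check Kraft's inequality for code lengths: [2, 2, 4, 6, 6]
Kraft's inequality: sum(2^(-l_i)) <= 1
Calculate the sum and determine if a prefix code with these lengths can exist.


Sum = 2^(-2) + 2^(-2) + 2^(-4) + 2^(-6) + 2^(-6)
    = 0.25 + 0.25 + 0.0625 + 0.015625 + 0.015625
    = 38/64 = 0.59375
Since 0.59375 <= 1, Kraft's inequality IS satisfied.
A prefix code with these lengths CAN exist.

Kraft sum = 0.59375. Satisfied.


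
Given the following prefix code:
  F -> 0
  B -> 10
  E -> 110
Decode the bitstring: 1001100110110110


Decoding step by step:
Bits 10 -> B
Bits 0 -> F
Bits 110 -> E
Bits 0 -> F
Bits 110 -> E
Bits 110 -> E
Bits 110 -> E


Decoded message: BFEFEEE


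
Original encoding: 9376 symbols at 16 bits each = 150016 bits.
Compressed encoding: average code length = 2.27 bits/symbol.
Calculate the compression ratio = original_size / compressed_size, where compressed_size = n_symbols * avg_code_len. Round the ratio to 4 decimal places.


original_size = n_symbols * orig_bits = 9376 * 16 = 150016 bits
compressed_size = n_symbols * avg_code_len = 9376 * 2.27 = 21283.52 bits
ratio = original_size / compressed_size = 150016 / 21283.52 = 7.0485

Compression ratio = 7.0485


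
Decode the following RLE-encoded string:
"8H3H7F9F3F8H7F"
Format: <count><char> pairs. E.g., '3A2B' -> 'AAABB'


Expanding each <count><char> pair:
  8H -> 'HHHHHHHH'
  3H -> 'HHH'
  7F -> 'FFFFFFF'
  9F -> 'FFFFFFFFF'
  3F -> 'FFF'
  8H -> 'HHHHHHHH'
  7F -> 'FFFFFFF'

Decoded = HHHHHHHHHHHFFFFFFFFFFFFFFFFFFFHHHHHHHHFFFFFFF


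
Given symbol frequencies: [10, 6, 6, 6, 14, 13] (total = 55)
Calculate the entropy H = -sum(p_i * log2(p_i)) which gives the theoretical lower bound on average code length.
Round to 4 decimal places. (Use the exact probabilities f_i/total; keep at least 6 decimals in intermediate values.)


Per-symbol terms -p_i * log2(p_i) with p_i = f_i/55:
  p = 10/55 = 0.181818: log2(p) = -2.459432, -p*log2(p) = 0.447169
  p = 6/55 = 0.109091: log2(p) = -3.196397, -p*log2(p) = 0.348698
  p = 6/55 = 0.109091: log2(p) = -3.196397, -p*log2(p) = 0.348698
  p = 6/55 = 0.109091: log2(p) = -3.196397, -p*log2(p) = 0.348698
  p = 14/55 = 0.254545: log2(p) = -1.974005, -p*log2(p) = 0.502474
  p = 13/55 = 0.236364: log2(p) = -2.080920, -p*log2(p) = 0.491854
H = 0.447169 + 0.348698 + 0.348698 + 0.348698 + 0.502474 + 0.491854 = 2.487591

H = 2.4876 bits/symbol


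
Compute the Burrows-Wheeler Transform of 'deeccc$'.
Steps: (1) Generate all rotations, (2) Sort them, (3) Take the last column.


Rotations (sorted):
  0: $deeccc -> last char: c
  1: c$deecc -> last char: c
  2: cc$deec -> last char: c
  3: ccc$dee -> last char: e
  4: deeccc$ -> last char: $
  5: eccc$de -> last char: e
  6: eeccc$d -> last char: d


BWT = ccce$ed


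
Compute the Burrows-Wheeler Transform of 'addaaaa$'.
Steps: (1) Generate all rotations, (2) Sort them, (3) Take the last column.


Rotations (sorted):
  0: $addaaaa -> last char: a
  1: a$addaaa -> last char: a
  2: aa$addaa -> last char: a
  3: aaa$adda -> last char: a
  4: aaaa$add -> last char: d
  5: addaaaa$ -> last char: $
  6: daaaa$ad -> last char: d
  7: ddaaaa$a -> last char: a


BWT = aaaad$da


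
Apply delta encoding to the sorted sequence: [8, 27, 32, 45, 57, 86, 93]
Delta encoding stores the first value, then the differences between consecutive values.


First value: 8
Deltas:
  27 - 8 = 19
  32 - 27 = 5
  45 - 32 = 13
  57 - 45 = 12
  86 - 57 = 29
  93 - 86 = 7


Delta encoded: [8, 19, 5, 13, 12, 29, 7]


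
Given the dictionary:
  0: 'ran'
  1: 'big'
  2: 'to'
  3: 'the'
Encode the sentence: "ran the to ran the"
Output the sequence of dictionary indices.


Look up each word in the dictionary:
  'ran' -> 0
  'the' -> 3
  'to' -> 2
  'ran' -> 0
  'the' -> 3

Encoded: [0, 3, 2, 0, 3]


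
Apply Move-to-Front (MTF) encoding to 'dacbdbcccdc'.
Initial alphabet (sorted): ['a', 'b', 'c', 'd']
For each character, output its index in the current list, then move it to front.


MTF encoding:
'd': index 3 in ['a', 'b', 'c', 'd'] -> ['d', 'a', 'b', 'c']
'a': index 1 in ['d', 'a', 'b', 'c'] -> ['a', 'd', 'b', 'c']
'c': index 3 in ['a', 'd', 'b', 'c'] -> ['c', 'a', 'd', 'b']
'b': index 3 in ['c', 'a', 'd', 'b'] -> ['b', 'c', 'a', 'd']
'd': index 3 in ['b', 'c', 'a', 'd'] -> ['d', 'b', 'c', 'a']
'b': index 1 in ['d', 'b', 'c', 'a'] -> ['b', 'd', 'c', 'a']
'c': index 2 in ['b', 'd', 'c', 'a'] -> ['c', 'b', 'd', 'a']
'c': index 0 in ['c', 'b', 'd', 'a'] -> ['c', 'b', 'd', 'a']
'c': index 0 in ['c', 'b', 'd', 'a'] -> ['c', 'b', 'd', 'a']
'd': index 2 in ['c', 'b', 'd', 'a'] -> ['d', 'c', 'b', 'a']
'c': index 1 in ['d', 'c', 'b', 'a'] -> ['c', 'd', 'b', 'a']


Output: [3, 1, 3, 3, 3, 1, 2, 0, 0, 2, 1]


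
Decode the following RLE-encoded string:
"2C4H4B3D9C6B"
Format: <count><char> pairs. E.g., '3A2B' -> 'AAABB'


Expanding each <count><char> pair:
  2C -> 'CC'
  4H -> 'HHHH'
  4B -> 'BBBB'
  3D -> 'DDD'
  9C -> 'CCCCCCCCC'
  6B -> 'BBBBBB'

Decoded = CCHHHHBBBBDDDCCCCCCCCCBBBBBB


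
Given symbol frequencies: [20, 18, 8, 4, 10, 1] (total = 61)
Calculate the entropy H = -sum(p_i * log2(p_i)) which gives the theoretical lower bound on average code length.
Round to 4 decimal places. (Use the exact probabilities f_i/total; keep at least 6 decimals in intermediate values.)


Per-symbol terms -p_i * log2(p_i) with p_i = f_i/61:
  p = 20/61 = 0.327869: log2(p) = -1.608809, -p*log2(p) = 0.527478
  p = 18/61 = 0.295082: log2(p) = -1.760812, -p*log2(p) = 0.519584
  p = 8/61 = 0.131148: log2(p) = -2.930737, -p*log2(p) = 0.384359
  p = 4/61 = 0.065574: log2(p) = -3.930737, -p*log2(p) = 0.257753
  p = 10/61 = 0.163934: log2(p) = -2.608809, -p*log2(p) = 0.427674
  p = 1/61 = 0.016393: log2(p) = -5.930737, -p*log2(p) = 0.097225
H = 0.527478 + 0.519584 + 0.384359 + 0.257753 + 0.427674 + 0.097225 = 2.214073

H = 2.2141 bits/symbol


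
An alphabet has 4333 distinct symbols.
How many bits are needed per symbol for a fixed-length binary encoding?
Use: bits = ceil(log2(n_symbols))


log2(4333) = 12.0812
Bracket: 2^12 = 4096 < 4333 <= 2^13 = 8192
So ceil(log2(4333)) = 13

bits = ceil(log2(4333)) = ceil(12.0812) = 13 bits


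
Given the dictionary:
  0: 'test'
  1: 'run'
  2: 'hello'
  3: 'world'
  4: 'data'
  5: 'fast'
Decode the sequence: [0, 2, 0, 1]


Look up each index in the dictionary:
  0 -> 'test'
  2 -> 'hello'
  0 -> 'test'
  1 -> 'run'

Decoded: "test hello test run"


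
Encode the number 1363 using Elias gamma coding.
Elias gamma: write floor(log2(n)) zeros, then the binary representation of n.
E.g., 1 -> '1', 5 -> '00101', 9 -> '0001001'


num_bits = floor(log2(1363)) + 1 = 11
leading_zeros = num_bits - 1 = 10
binary(1363) = 10101010011

Elias gamma(1363) = '0000000000' + '10101010011' = 000000000010101010011 (21 bits)


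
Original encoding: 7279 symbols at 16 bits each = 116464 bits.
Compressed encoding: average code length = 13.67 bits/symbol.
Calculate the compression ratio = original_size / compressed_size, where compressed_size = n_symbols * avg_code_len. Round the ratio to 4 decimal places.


original_size = n_symbols * orig_bits = 7279 * 16 = 116464 bits
compressed_size = n_symbols * avg_code_len = 7279 * 13.67 = 99503.93 bits
ratio = original_size / compressed_size = 116464 / 99503.93 = 1.1704

Compression ratio = 1.1704


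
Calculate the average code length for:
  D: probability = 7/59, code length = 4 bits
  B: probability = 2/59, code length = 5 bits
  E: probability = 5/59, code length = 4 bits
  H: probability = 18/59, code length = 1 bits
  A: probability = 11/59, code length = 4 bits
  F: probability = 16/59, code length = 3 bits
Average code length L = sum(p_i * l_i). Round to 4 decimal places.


Weighted contributions p_i * l_i:
  D: (7/59) * 4 = 28/59
  B: (2/59) * 5 = 10/59
  E: (5/59) * 4 = 20/59
  H: (18/59) * 1 = 18/59
  A: (11/59) * 4 = 44/59
  F: (16/59) * 3 = 48/59
Sum = (28 + 10 + 20 + 18 + 44 + 48)/59 = 168/59

L = 168/59 = 2.8475 bits/symbol


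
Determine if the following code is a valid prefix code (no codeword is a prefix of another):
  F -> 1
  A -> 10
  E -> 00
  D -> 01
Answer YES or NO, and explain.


Checking each pair (does one codeword prefix another?):
  F='1' vs A='10': prefix -- VIOLATION

NO -- this is NOT a valid prefix code. F (1) is a prefix of A (10).


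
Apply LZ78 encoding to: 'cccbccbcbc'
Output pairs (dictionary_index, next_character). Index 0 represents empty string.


LZ78 encoding steps:
Dictionary: {0: ''}
Step 1: w='' (idx 0), next='c' -> output (0, 'c'), add 'c' as idx 1
Step 2: w='c' (idx 1), next='c' -> output (1, 'c'), add 'cc' as idx 2
Step 3: w='' (idx 0), next='b' -> output (0, 'b'), add 'b' as idx 3
Step 4: w='cc' (idx 2), next='b' -> output (2, 'b'), add 'ccb' as idx 4
Step 5: w='c' (idx 1), next='b' -> output (1, 'b'), add 'cb' as idx 5
Step 6: w='c' (idx 1), end of input -> output (1, '')


Encoded: [(0, 'c'), (1, 'c'), (0, 'b'), (2, 'b'), (1, 'b'), (1, '')]


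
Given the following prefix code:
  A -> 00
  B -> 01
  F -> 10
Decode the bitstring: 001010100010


Decoding step by step:
Bits 00 -> A
Bits 10 -> F
Bits 10 -> F
Bits 10 -> F
Bits 00 -> A
Bits 10 -> F


Decoded message: AFFFAF


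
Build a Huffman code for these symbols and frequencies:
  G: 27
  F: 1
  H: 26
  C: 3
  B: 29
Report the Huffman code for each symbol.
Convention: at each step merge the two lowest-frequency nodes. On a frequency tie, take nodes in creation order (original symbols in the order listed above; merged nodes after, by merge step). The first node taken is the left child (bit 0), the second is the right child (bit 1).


Huffman tree construction:
Step 1: Merge F(1) + C(3) = 4
Step 2: Merge (F+C)(4) + H(26) = 30
Step 3: Merge G(27) + B(29) = 56
Step 4: Merge ((F+C)+H)(30) + (G+B)(56) = 86
Read each symbol's code off the tree from the root (left child = 0, right child = 1).

Codes:
  G: 10 (length 2)
  F: 000 (length 3)
  H: 01 (length 2)
  C: 001 (length 3)
  B: 11 (length 2)
Average code length: 176/86 = 2.0465 bits/symbol


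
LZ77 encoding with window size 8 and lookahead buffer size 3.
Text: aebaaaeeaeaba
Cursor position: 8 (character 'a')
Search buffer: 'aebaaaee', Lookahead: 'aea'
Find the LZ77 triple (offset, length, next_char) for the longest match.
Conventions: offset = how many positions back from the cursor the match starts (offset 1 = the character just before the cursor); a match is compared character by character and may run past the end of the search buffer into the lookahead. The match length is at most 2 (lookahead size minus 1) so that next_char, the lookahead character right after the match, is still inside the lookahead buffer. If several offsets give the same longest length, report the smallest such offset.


Try each offset into the search buffer:
  offset=1 (pos 7, char 'e'): match length 0
  offset=2 (pos 6, char 'e'): match length 0
  offset=3 (pos 5, char 'a'): match length 2
  offset=4 (pos 4, char 'a'): match length 1
  offset=5 (pos 3, char 'a'): match length 1
  offset=6 (pos 2, char 'b'): match length 0
  offset=7 (pos 1, char 'e'): match length 0
  offset=8 (pos 0, char 'a'): match length 2
Longest match has length 2, found at offsets 3, 8; take the smallest, offset 3.
next_char = character at position 8 + 2 = 10 -> 'a'

Best match: offset=3, length=2 (matching 'ae' starting at position 5)
LZ77 triple: (3, 2, 'a')


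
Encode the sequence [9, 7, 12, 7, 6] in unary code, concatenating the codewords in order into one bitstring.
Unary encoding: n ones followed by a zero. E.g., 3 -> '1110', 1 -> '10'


Encode each number as n ones followed by a terminating 0:
  9 -> 1111111110 (10 bits)
  7 -> 11111110 (8 bits)
  12 -> 1111111111110 (13 bits)
  7 -> 11111110 (8 bits)
  6 -> 1111110 (7 bits)
Total length = 10 + 8 + 13 + 8 + 7 = 46 bits.

Unary([9, 7, 12, 7, 6]) = 1111111110111111101111111111110111111101111110 (46 bits)


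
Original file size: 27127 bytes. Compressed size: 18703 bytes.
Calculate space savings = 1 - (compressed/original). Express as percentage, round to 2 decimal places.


ratio = compressed/original = 18703/27127 = 0.689461
savings = 1 - ratio = 1 - 0.689461 = 0.310539
as a percentage: 0.310539 * 100 = 31.05%

Space savings = 1 - 18703/27127 = 31.05%


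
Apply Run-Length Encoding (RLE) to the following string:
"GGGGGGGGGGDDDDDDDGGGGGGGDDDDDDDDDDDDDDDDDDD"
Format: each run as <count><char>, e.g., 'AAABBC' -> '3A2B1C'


Scanning runs left to right:
  i=0: run of 'G' x 10 -> '10G'
  i=10: run of 'D' x 7 -> '7D'
  i=17: run of 'G' x 7 -> '7G'
  i=24: run of 'D' x 19 -> '19D'

RLE = 10G7D7G19D


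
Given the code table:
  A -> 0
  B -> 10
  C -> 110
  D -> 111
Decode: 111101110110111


Decoding:
111 -> D
10 -> B
111 -> D
0 -> A
110 -> C
111 -> D


Result: DBDACD


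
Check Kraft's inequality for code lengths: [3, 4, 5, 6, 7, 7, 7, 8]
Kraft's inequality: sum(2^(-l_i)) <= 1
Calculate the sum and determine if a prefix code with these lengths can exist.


Sum = 2^(-3) + 2^(-4) + 2^(-5) + 2^(-6) + 2^(-7) + 2^(-7) + 2^(-7) + 2^(-8)
    = 0.125 + 0.0625 + 0.03125 + 0.015625 + 0.0078125 + 0.0078125 + 0.0078125 + 0.00390625
    = 67/256 = 0.26171875
Since 0.26171875 <= 1, Kraft's inequality IS satisfied.
A prefix code with these lengths CAN exist.

Kraft sum = 0.26171875. Satisfied.


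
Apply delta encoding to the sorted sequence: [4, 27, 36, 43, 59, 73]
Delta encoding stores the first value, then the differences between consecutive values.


First value: 4
Deltas:
  27 - 4 = 23
  36 - 27 = 9
  43 - 36 = 7
  59 - 43 = 16
  73 - 59 = 14


Delta encoded: [4, 23, 9, 7, 16, 14]


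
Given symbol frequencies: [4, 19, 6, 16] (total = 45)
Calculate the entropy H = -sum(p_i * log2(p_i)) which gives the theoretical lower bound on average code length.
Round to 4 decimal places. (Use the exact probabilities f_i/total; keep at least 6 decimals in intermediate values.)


Per-symbol terms -p_i * log2(p_i) with p_i = f_i/45:
  p = 4/45 = 0.088889: log2(p) = -3.491853, -p*log2(p) = 0.310387
  p = 19/45 = 0.422222: log2(p) = -1.243926, -p*log2(p) = 0.525213
  p = 6/45 = 0.133333: log2(p) = -2.906891, -p*log2(p) = 0.387585
  p = 16/45 = 0.355556: log2(p) = -1.491853, -p*log2(p) = 0.530437
H = 0.310387 + 0.525213 + 0.387585 + 0.530437 = 1.753622

H = 1.7536 bits/symbol


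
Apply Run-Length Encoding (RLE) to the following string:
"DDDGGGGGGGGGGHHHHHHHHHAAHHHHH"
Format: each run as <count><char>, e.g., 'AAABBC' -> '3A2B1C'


Scanning runs left to right:
  i=0: run of 'D' x 3 -> '3D'
  i=3: run of 'G' x 10 -> '10G'
  i=13: run of 'H' x 9 -> '9H'
  i=22: run of 'A' x 2 -> '2A'
  i=24: run of 'H' x 5 -> '5H'

RLE = 3D10G9H2A5H


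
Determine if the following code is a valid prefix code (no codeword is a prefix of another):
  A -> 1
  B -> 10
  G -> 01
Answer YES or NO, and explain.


Checking each pair (does one codeword prefix another?):
  A='1' vs B='10': prefix -- VIOLATION

NO -- this is NOT a valid prefix code. A (1) is a prefix of B (10).


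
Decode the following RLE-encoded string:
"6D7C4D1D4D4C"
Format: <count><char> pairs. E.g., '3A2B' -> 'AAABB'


Expanding each <count><char> pair:
  6D -> 'DDDDDD'
  7C -> 'CCCCCCC'
  4D -> 'DDDD'
  1D -> 'D'
  4D -> 'DDDD'
  4C -> 'CCCC'

Decoded = DDDDDDCCCCCCCDDDDDDDDDCCCC


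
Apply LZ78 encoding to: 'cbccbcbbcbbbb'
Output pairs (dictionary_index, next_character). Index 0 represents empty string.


LZ78 encoding steps:
Dictionary: {0: ''}
Step 1: w='' (idx 0), next='c' -> output (0, 'c'), add 'c' as idx 1
Step 2: w='' (idx 0), next='b' -> output (0, 'b'), add 'b' as idx 2
Step 3: w='c' (idx 1), next='c' -> output (1, 'c'), add 'cc' as idx 3
Step 4: w='b' (idx 2), next='c' -> output (2, 'c'), add 'bc' as idx 4
Step 5: w='b' (idx 2), next='b' -> output (2, 'b'), add 'bb' as idx 5
Step 6: w='c' (idx 1), next='b' -> output (1, 'b'), add 'cb' as idx 6
Step 7: w='bb' (idx 5), next='b' -> output (5, 'b'), add 'bbb' as idx 7


Encoded: [(0, 'c'), (0, 'b'), (1, 'c'), (2, 'c'), (2, 'b'), (1, 'b'), (5, 'b')]


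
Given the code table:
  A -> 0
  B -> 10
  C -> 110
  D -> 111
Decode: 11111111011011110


Decoding:
111 -> D
111 -> D
110 -> C
110 -> C
111 -> D
10 -> B


Result: DDCCDB


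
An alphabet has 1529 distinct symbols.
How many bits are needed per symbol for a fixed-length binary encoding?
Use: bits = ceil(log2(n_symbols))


log2(1529) = 10.5784
Bracket: 2^10 = 1024 < 1529 <= 2^11 = 2048
So ceil(log2(1529)) = 11

bits = ceil(log2(1529)) = ceil(10.5784) = 11 bits


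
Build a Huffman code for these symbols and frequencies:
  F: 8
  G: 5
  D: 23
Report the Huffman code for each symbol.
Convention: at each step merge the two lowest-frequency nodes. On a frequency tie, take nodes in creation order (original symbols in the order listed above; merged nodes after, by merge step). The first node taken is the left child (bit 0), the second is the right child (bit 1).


Huffman tree construction:
Step 1: Merge G(5) + F(8) = 13
Step 2: Merge (G+F)(13) + D(23) = 36
Read each symbol's code off the tree from the root (left child = 0, right child = 1).

Codes:
  F: 01 (length 2)
  G: 00 (length 2)
  D: 1 (length 1)
Average code length: 49/36 = 1.3611 bits/symbol


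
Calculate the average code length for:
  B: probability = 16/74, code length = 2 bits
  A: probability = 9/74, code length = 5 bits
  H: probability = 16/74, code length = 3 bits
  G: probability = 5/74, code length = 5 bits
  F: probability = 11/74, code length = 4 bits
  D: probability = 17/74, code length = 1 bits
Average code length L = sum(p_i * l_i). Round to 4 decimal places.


Weighted contributions p_i * l_i:
  B: (16/74) * 2 = 32/74
  A: (9/74) * 5 = 45/74
  H: (16/74) * 3 = 48/74
  G: (5/74) * 5 = 25/74
  F: (11/74) * 4 = 44/74
  D: (17/74) * 1 = 17/74
Sum = (32 + 45 + 48 + 25 + 44 + 17)/74 = 211/74

L = 211/74 = 2.8514 bits/symbol


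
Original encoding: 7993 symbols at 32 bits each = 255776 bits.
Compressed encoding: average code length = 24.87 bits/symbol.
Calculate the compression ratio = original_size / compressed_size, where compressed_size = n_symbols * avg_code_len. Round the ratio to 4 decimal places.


original_size = n_symbols * orig_bits = 7993 * 32 = 255776 bits
compressed_size = n_symbols * avg_code_len = 7993 * 24.87 = 198785.91 bits
ratio = original_size / compressed_size = 255776 / 198785.91 = 1.2867

Compression ratio = 1.2867


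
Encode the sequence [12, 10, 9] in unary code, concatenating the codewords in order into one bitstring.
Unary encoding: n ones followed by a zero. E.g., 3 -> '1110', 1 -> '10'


Encode each number as n ones followed by a terminating 0:
  12 -> 1111111111110 (13 bits)
  10 -> 11111111110 (11 bits)
  9 -> 1111111110 (10 bits)
Total length = 13 + 11 + 10 = 34 bits.

Unary([12, 10, 9]) = 1111111111110111111111101111111110 (34 bits)


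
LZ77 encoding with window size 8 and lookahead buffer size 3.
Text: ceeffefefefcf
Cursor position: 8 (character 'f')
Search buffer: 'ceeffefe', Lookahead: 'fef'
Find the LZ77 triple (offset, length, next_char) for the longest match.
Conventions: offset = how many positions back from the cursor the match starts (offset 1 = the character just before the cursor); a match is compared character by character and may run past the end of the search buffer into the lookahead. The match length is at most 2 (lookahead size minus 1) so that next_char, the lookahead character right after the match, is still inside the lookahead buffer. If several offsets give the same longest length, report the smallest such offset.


Try each offset into the search buffer:
  offset=1 (pos 7, char 'e'): match length 0
  offset=2 (pos 6, char 'f'): match length 2
  offset=3 (pos 5, char 'e'): match length 0
  offset=4 (pos 4, char 'f'): match length 2
  offset=5 (pos 3, char 'f'): match length 1
  offset=6 (pos 2, char 'e'): match length 0
  offset=7 (pos 1, char 'e'): match length 0
  offset=8 (pos 0, char 'c'): match length 0
Longest match has length 2, found at offsets 2, 4; take the smallest, offset 2.
next_char = character at position 8 + 2 = 10 -> 'f'

Best match: offset=2, length=2 (matching 'fe' starting at position 6)
LZ77 triple: (2, 2, 'f')


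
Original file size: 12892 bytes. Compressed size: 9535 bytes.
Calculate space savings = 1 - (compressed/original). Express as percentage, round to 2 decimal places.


ratio = compressed/original = 9535/12892 = 0.739606
savings = 1 - ratio = 1 - 0.739606 = 0.260394
as a percentage: 0.260394 * 100 = 26.04%

Space savings = 1 - 9535/12892 = 26.04%


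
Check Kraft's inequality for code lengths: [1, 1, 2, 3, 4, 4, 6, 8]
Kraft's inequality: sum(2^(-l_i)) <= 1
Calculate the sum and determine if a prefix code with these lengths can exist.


Sum = 2^(-1) + 2^(-1) + 2^(-2) + 2^(-3) + 2^(-4) + 2^(-4) + 2^(-6) + 2^(-8)
    = 0.5 + 0.5 + 0.25 + 0.125 + 0.0625 + 0.0625 + 0.015625 + 0.00390625
    = 389/256 = 1.51953125
Since 1.51953125 > 1, Kraft's inequality is NOT satisfied.
A prefix code with these lengths CANNOT exist.

Kraft sum = 1.51953125. Not satisfied.


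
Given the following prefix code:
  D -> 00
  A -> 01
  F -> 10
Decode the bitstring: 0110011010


Decoding step by step:
Bits 01 -> A
Bits 10 -> F
Bits 01 -> A
Bits 10 -> F
Bits 10 -> F


Decoded message: AFAFF


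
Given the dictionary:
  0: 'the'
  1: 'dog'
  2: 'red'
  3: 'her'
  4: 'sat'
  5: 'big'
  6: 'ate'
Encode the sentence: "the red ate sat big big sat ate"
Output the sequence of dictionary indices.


Look up each word in the dictionary:
  'the' -> 0
  'red' -> 2
  'ate' -> 6
  'sat' -> 4
  'big' -> 5
  'big' -> 5
  'sat' -> 4
  'ate' -> 6

Encoded: [0, 2, 6, 4, 5, 5, 4, 6]


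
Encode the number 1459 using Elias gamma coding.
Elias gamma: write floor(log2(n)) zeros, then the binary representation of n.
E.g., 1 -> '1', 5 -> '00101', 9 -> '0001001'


num_bits = floor(log2(1459)) + 1 = 11
leading_zeros = num_bits - 1 = 10
binary(1459) = 10110110011

Elias gamma(1459) = '0000000000' + '10110110011' = 000000000010110110011 (21 bits)


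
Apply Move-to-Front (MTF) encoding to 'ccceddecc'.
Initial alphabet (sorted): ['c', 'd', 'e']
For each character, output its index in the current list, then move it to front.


MTF encoding:
'c': index 0 in ['c', 'd', 'e'] -> ['c', 'd', 'e']
'c': index 0 in ['c', 'd', 'e'] -> ['c', 'd', 'e']
'c': index 0 in ['c', 'd', 'e'] -> ['c', 'd', 'e']
'e': index 2 in ['c', 'd', 'e'] -> ['e', 'c', 'd']
'd': index 2 in ['e', 'c', 'd'] -> ['d', 'e', 'c']
'd': index 0 in ['d', 'e', 'c'] -> ['d', 'e', 'c']
'e': index 1 in ['d', 'e', 'c'] -> ['e', 'd', 'c']
'c': index 2 in ['e', 'd', 'c'] -> ['c', 'e', 'd']
'c': index 0 in ['c', 'e', 'd'] -> ['c', 'e', 'd']


Output: [0, 0, 0, 2, 2, 0, 1, 2, 0]


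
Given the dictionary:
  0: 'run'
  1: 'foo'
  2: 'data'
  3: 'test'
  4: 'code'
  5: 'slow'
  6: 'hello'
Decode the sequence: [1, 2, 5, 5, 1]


Look up each index in the dictionary:
  1 -> 'foo'
  2 -> 'data'
  5 -> 'slow'
  5 -> 'slow'
  1 -> 'foo'

Decoded: "foo data slow slow foo"


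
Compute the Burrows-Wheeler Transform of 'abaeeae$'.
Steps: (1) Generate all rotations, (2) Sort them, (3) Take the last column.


Rotations (sorted):
  0: $abaeeae -> last char: e
  1: abaeeae$ -> last char: $
  2: ae$abaee -> last char: e
  3: aeeae$ab -> last char: b
  4: baeeae$a -> last char: a
  5: e$abaeea -> last char: a
  6: eae$abae -> last char: e
  7: eeae$aba -> last char: a


BWT = e$ebaaea


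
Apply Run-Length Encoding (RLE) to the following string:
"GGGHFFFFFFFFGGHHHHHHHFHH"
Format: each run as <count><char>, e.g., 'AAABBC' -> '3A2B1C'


Scanning runs left to right:
  i=0: run of 'G' x 3 -> '3G'
  i=3: run of 'H' x 1 -> '1H'
  i=4: run of 'F' x 8 -> '8F'
  i=12: run of 'G' x 2 -> '2G'
  i=14: run of 'H' x 7 -> '7H'
  i=21: run of 'F' x 1 -> '1F'
  i=22: run of 'H' x 2 -> '2H'

RLE = 3G1H8F2G7H1F2H
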